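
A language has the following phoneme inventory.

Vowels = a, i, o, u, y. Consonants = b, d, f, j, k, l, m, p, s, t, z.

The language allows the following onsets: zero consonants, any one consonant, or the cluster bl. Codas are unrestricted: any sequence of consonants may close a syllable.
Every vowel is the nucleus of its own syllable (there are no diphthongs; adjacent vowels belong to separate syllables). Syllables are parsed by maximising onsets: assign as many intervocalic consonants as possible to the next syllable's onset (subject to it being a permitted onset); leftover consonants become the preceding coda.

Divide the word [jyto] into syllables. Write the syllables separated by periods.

Vowels present: y, o; each is a nucleus, giving 2 syllables.
V1 /y/ – V2 /o/: just /t/ — single C goes to the following onset.

jy.to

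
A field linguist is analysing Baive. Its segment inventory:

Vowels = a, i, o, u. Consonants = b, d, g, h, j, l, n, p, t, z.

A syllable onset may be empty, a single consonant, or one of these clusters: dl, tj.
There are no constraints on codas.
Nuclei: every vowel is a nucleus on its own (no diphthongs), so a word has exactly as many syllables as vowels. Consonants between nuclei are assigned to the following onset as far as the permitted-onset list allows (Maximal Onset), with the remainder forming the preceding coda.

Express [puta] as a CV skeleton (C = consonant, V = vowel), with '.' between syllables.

The vowels are u, a — 2 nuclei, so 2 syllables.
/u…a/ gap (V1→V2): just /t/ — single C goes to the following onset.
So the parse is pu.ta.
Mapping each syllable to C/V: /pu/ → CV, /ta/ → CV.

CV.CV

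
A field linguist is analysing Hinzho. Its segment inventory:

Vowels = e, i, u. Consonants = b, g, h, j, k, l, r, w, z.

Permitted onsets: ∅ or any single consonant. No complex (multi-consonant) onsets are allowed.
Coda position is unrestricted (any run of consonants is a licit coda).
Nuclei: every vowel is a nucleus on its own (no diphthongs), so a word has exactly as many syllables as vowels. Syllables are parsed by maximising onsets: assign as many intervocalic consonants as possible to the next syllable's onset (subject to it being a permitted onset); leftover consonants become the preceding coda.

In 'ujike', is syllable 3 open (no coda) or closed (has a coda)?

The vowels are u, i, e — 3 nuclei, so 3 syllables.
/u…i/ gap (V1→V2): /j/ → onset of the next syllable (single consonants are always licit onsets).
/i…e/ gap (V2→V3): just /k/ — single C goes to the following onset.
Syllabification: u.ji.ke.
Syllable 3 is /ke/; it ends in its nucleus with no coda, so it is open.

open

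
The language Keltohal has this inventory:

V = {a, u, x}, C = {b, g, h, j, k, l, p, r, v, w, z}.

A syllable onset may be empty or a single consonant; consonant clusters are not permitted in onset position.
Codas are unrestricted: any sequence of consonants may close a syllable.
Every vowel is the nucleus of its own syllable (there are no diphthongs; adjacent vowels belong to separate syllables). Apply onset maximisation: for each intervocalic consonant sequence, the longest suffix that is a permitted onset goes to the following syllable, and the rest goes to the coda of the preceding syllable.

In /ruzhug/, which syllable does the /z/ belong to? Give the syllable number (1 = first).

Vowels present: u, u; each is a nucleus, giving 2 syllables.
Between /u/ (V1) and /u/ (V2): cluster /zh/ — the longest permitted-onset suffix is /h/; onset = /h/, preceding coda = /z/.
Putting it together: ruz.hug.
The /z/ is in the coda of syllable 1 (/ruz/).

1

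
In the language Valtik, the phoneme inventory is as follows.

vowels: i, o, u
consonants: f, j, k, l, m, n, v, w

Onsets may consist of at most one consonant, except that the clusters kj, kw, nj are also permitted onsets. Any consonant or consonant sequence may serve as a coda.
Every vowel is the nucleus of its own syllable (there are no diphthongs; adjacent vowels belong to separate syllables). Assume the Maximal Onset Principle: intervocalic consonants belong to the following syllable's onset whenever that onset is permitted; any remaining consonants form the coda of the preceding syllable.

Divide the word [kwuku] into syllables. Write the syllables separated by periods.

kwu.ku

Vowels present: u, u; each is a nucleus, giving 2 syllables.
Between /u/ (V1) and /u/ (V2): /k/ is a single consonant, so it becomes the next onset.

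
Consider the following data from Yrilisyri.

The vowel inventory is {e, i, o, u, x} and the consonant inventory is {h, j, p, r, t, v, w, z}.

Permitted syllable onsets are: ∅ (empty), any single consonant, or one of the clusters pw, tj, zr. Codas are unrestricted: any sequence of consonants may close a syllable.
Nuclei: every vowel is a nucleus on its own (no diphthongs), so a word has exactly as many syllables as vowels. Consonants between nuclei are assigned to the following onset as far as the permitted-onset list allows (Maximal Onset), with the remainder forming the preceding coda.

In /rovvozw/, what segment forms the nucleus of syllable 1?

o

The vowels are o, o — 2 nuclei, so 2 syllables.
The first nucleus (vowel 1 from the left) is /o/.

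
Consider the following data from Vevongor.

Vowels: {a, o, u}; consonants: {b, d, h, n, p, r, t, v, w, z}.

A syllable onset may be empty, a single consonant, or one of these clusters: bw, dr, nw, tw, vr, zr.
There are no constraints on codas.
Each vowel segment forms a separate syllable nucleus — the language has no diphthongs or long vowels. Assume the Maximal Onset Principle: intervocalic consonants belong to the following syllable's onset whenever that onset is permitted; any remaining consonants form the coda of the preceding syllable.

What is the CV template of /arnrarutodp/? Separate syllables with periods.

VCC.CV.CV.CVCC

Vowels present: a, a, u, o; each is a nucleus, giving 4 syllables.
V1 /a/ – V2 /a/: /rnr/ splits as /rn/ + /r/ (/r/ is the longest suffix that is a licit onset).
V2 /a/ – V3 /u/: /r/ is a single consonant, so it becomes the next onset.
V3 /u/ – V4 /o/: /t/ is a single consonant, so it becomes the next onset.
Result: arn.ra.ru.todp.
Mapping each syllable to C/V: /arn/ → VCC, /ra/ → CV, /ru/ → CV, /todp/ → CVCC.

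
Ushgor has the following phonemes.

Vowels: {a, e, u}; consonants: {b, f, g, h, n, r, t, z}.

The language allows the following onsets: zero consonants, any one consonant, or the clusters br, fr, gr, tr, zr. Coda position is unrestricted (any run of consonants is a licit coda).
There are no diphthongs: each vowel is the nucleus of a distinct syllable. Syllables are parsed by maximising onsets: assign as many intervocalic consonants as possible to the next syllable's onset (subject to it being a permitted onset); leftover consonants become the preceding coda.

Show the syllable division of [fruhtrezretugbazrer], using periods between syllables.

fruh.tre.zre.tug.ba.zrer

Vowels present: u, e, e, u, a, e; each is a nucleus, giving 6 syllables.
Between /u/ (V1) and /e/ (V2): /htr/ — longest licit onset from the right is /tr/, leaving /h/ as coda.
Between /e/ (V2) and /e/ (V3): /zr/ — entire cluster is a permitted onset → onset /zr/, coda ∅.
Between /e/ (V3) and /u/ (V4): /t/ → onset of the next syllable (single consonants are always licit onsets).
Between /u/ (V4) and /a/ (V5): /gb/ — longest licit onset from the right is /b/, leaving /g/ as coda.
Between /a/ (V5) and /e/ (V6): /zr/ is a licit onset in full, so it all attaches to the next syllable.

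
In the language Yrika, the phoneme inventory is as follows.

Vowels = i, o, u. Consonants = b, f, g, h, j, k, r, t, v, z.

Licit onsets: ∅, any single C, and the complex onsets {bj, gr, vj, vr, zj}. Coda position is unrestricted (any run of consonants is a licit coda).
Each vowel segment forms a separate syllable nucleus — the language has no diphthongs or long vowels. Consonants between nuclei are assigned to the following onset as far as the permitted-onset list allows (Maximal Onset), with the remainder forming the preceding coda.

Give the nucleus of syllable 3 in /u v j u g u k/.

u

Nuclei (vowels): u, u, u → 3 syllables.
The third nucleus (vowel 3 from the left) is /u/.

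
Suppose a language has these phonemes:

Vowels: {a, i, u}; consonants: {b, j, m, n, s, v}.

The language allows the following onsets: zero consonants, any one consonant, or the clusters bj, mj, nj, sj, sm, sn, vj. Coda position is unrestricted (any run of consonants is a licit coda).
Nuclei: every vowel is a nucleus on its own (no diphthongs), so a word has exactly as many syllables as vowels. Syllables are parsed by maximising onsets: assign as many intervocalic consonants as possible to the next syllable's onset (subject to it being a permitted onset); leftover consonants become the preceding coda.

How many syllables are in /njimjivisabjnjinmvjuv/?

Vowels present: i, i, i, a, i, u; each is a nucleus, giving 6 syllables.

6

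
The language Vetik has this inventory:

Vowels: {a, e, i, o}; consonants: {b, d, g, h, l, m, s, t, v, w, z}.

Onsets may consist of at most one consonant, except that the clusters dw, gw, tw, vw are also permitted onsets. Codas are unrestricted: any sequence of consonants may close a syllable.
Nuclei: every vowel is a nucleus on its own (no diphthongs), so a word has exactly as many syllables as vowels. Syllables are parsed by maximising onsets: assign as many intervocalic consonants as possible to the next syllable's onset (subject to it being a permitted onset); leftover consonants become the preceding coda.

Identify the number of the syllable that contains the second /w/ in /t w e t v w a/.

2

The vowels are e, a — 2 nuclei, so 2 syllables.
Between /e/ (V1) and /a/ (V2): cluster /tvw/ — the longest permitted-onset suffix is /vw/; onset = /vw/, preceding coda = /t/.
So the parse is twet.vwa.
The second /w/ is in the onset of syllable 2 (/vwa/).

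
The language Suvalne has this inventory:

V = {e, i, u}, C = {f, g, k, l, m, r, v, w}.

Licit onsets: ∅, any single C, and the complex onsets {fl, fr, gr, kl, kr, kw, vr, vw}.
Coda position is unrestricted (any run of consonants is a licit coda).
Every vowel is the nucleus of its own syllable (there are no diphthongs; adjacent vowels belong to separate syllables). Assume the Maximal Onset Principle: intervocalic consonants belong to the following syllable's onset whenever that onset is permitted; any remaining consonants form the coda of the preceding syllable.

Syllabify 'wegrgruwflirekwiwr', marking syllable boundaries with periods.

Nuclei (vowels): e, u, i, e, i → 5 syllables.
V1 /e/ – V2 /u/: cluster /grgr/ — the longest permitted-onset suffix is /gr/; onset = /gr/, preceding coda = /gr/.
V2 /u/ – V3 /i/: cluster /wfl/ — the longest permitted-onset suffix is /fl/; onset = /fl/, preceding coda = /w/.
V3 /i/ – V4 /e/: just /r/ — single C goes to the following onset.
V4 /e/ – V5 /i/: /kw/ is a licit onset in full, so it all attaches to the next syllable.

wegr.gruw.fli.re.kwiwr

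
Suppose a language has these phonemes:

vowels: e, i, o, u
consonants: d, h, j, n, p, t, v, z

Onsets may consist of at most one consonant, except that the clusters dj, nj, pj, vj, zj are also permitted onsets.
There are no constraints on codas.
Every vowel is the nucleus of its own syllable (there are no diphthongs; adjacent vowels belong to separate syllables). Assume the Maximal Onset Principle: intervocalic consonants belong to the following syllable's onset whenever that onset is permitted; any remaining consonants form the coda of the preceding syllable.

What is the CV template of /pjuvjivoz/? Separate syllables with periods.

CCV.CCV.CVC

Nuclei (vowels): u, i, o → 3 syllables.
/u…i/ gap (V1→V2): cluster /vj/ — /vj/ is itself a permitted onset, so the whole cluster goes right; preceding coda = ∅.
/i…o/ gap (V2→V3): /v/ is a single consonant, so it becomes the next onset.
Putting it together: pju.vji.voz.
Mapping each syllable to C/V: /pju/ → CCV, /vji/ → CCV, /voz/ → CVC.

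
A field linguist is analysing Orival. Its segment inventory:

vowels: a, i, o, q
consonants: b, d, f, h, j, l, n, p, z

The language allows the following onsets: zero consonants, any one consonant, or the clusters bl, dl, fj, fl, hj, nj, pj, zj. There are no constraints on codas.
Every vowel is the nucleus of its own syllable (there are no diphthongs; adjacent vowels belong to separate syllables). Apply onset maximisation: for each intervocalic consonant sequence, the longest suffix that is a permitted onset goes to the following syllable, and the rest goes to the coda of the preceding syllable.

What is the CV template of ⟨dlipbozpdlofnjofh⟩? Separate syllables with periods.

CCVC.CVCC.CCVC.CCVCC

Nuclei (vowels): i, o, o, o → 4 syllables.
/i…o/ gap (V1→V2): /pb/ splits as /p/ + /b/ (/b/ is the longest suffix that is a licit onset).
/o…o/ gap (V2→V3): /zpdl/ splits as /zp/ + /dl/ (/dl/ is the longest suffix that is a licit onset).
/o…o/ gap (V3→V4): /fnj/ — longest licit onset from the right is /nj/, leaving /f/ as coda.
Syllabification: dlip.bozp.dlof.njofh.
Mapping each syllable to C/V: /dlip/ → CCVC, /bozp/ → CVCC, /dlof/ → CCVC, /njofh/ → CCVCC.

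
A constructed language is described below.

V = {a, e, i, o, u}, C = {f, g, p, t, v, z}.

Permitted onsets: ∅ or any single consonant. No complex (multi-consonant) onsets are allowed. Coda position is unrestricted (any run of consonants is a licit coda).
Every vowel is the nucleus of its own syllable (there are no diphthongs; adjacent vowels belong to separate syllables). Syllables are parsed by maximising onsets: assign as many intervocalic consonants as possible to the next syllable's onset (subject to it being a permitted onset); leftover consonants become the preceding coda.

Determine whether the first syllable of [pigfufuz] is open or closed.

Vowels present: i, u, u; each is a nucleus, giving 3 syllables.
Between /i/ (V1) and /u/ (V2): cluster /gf/ — the longest permitted-onset suffix is /f/; onset = /f/, preceding coda = /g/.
Between /u/ (V2) and /u/ (V3): /f/ is a single consonant, so it becomes the next onset.
Putting it together: pig.fu.fuz.
Syllable 1 is /pig/ with coda /g/, so it is closed.

closed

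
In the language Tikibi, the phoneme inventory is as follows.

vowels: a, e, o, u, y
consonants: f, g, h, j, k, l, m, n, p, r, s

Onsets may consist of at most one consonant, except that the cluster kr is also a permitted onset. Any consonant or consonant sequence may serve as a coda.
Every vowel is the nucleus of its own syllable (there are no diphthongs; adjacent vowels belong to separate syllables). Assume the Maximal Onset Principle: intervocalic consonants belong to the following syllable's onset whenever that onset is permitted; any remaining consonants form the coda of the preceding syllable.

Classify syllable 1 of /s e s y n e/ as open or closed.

Vowels present: e, y, e; each is a nucleus, giving 3 syllables.
Between /e/ (V1) and /y/ (V2): /s/ → onset of the next syllable (single consonants are always licit onsets).
Between /y/ (V2) and /e/ (V3): /n/ → onset of the next syllable (single consonants are always licit onsets).
So the parse is se.sy.ne.
Syllable 1 is /se/; it ends in its nucleus with no coda, so it is open.

open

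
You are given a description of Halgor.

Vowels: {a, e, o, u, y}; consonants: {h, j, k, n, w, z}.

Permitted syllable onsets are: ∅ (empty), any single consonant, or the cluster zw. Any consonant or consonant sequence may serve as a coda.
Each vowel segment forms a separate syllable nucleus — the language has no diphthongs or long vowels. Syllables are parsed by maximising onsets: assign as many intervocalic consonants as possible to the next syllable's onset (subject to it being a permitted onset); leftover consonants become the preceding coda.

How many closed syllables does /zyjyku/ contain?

0

Nuclei (vowels): y, y, u → 3 syllables.
Between /y/ (V1) and /y/ (V2): /j/ → onset of the next syllable (single consonants are always licit onsets).
Between /y/ (V2) and /u/ (V3): just /k/ — single C goes to the following onset.
Putting it together: zy.jy.ku.
Classifying each syllable: /zy/ (open), /jy/ (open), /ku/ (open).
Closed syllables: 0.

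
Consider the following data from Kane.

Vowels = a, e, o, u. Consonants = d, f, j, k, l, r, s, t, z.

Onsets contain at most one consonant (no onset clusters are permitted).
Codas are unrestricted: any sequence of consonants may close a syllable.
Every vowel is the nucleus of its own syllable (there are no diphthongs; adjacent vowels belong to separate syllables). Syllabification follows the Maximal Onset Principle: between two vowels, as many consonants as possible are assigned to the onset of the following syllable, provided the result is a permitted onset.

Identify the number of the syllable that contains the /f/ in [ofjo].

The vowels are o, o — 2 nuclei, so 2 syllables.
Between /o/ (V1) and /o/ (V2): cluster /fj/ — the longest permitted-onset suffix is /j/; onset = /j/, preceding coda = /f/.
Result: of.jo.
The /f/ is in the coda of syllable 1 (/of/).

1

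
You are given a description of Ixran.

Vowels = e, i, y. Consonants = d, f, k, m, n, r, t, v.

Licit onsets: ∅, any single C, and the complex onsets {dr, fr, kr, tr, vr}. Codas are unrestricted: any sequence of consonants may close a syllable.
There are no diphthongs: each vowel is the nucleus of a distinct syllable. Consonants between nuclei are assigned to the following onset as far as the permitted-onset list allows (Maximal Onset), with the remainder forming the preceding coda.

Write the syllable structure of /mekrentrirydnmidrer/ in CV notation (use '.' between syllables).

CV.CCVC.CCV.CVCC.CV.CCVC

The vowels are e, e, i, y, i, e — 6 nuclei, so 6 syllables.
σ1/σ2 boundary: /kr/ is a licit onset in full, so it all attaches to the next syllable.
σ2/σ3 boundary: /ntr/ — longest licit onset from the right is /tr/, leaving /n/ as coda.
σ3/σ4 boundary: /r/ → onset of the next syllable (single consonants are always licit onsets).
σ4/σ5 boundary: /dnm/; trying suffixes from longest down, /m/ is the first permitted one, so coda /dn/ | onset /m/.
σ5/σ6 boundary: /dr/ — entire cluster is a permitted onset → onset /dr/, coda ∅.
Putting it together: me.kren.tri.rydn.mi.drer.
Mapping each syllable to C/V: /me/ → CV, /kren/ → CCVC, /tri/ → CCV, /rydn/ → CVCC, /mi/ → CV, /drer/ → CCVC.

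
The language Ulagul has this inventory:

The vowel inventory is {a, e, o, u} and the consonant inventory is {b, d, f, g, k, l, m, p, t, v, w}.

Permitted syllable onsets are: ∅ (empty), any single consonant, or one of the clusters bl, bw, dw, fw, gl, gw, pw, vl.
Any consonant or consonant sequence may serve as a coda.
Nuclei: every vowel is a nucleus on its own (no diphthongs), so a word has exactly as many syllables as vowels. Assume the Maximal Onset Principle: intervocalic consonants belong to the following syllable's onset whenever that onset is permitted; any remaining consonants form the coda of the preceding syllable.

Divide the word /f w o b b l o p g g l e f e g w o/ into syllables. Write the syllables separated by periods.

fwob.blopg.gle.fe.gwo

Nuclei (vowels): o, o, e, e, o → 5 syllables.
V1 /o/ – V2 /o/: /bbl/; trying suffixes from longest down, /bl/ is the first permitted one, so coda /b/ | onset /bl/.
V2 /o/ – V3 /e/: cluster /pggl/ — the longest permitted-onset suffix is /gl/; onset = /gl/, preceding coda = /pg/.
V3 /e/ – V4 /e/: just /f/ — single C goes to the following onset.
V4 /e/ – V5 /o/: cluster /gw/ — /gw/ is itself a permitted onset, so the whole cluster goes right; preceding coda = ∅.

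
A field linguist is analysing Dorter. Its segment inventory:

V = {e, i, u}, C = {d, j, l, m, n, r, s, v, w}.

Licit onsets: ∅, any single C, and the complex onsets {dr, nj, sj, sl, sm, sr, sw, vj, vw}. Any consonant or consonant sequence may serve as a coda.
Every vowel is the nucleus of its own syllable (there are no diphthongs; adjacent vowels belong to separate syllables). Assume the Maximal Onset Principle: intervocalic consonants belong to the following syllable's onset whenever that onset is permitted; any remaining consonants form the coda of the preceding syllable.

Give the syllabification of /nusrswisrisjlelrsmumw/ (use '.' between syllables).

nusr.swi.srisj.lelr.smumw

Vowels present: u, i, i, e, u; each is a nucleus, giving 5 syllables.
Between /u/ (V1) and /i/ (V2): /srsw/ splits as /sr/ + /sw/ (/sw/ is the longest suffix that is a licit onset).
Between /i/ (V2) and /i/ (V3): cluster /sr/ — /sr/ is itself a permitted onset, so the whole cluster goes right; preceding coda = ∅.
Between /i/ (V3) and /e/ (V4): /sjl/ splits as /sj/ + /l/ (/l/ is the longest suffix that is a licit onset).
Between /e/ (V4) and /u/ (V5): /lrsm/ — longest licit onset from the right is /sm/, leaving /lr/ as coda.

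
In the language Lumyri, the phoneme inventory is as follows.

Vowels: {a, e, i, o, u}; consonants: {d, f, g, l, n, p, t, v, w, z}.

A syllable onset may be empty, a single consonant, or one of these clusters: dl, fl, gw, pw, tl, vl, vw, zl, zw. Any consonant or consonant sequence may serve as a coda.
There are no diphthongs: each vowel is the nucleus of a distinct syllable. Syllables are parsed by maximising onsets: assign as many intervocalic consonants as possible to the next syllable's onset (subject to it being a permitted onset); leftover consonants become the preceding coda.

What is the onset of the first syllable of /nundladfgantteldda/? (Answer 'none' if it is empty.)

n

Vowels present: u, a, a, e, a; each is a nucleus, giving 5 syllables.
V1 /u/ – V2 /a/: /ndl/; trying suffixes from longest down, /dl/ is the first permitted one, so coda /n/ | onset /dl/.
V2 /a/ – V3 /a/: /dfg/ splits as /df/ + /g/ (/g/ is the longest suffix that is a licit onset).
V3 /a/ – V4 /e/: cluster /ntt/ — the longest permitted-onset suffix is /t/; onset = /t/, preceding coda = /nt/.
V4 /e/ – V5 /a/: /ldd/ splits as /ld/ + /d/ (/d/ is the longest suffix that is a licit onset).
Putting it together: nun.dladf.gant.teld.da.
Syllable 1 is /nun/: onset /n/, nucleus /u/, coda /n/.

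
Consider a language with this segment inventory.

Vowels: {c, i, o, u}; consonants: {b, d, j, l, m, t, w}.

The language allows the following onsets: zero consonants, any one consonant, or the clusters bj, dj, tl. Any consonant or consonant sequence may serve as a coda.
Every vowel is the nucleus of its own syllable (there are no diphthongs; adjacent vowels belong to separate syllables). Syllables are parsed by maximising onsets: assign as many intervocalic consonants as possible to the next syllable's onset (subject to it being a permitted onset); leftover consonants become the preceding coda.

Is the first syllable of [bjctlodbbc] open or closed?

open

Nuclei (vowels): c, o, c → 3 syllables.
σ1/σ2 boundary: /tl/ is a licit onset in full, so it all attaches to the next syllable.
σ2/σ3 boundary: /dbb/ splits as /db/ + /b/ (/b/ is the longest suffix that is a licit onset).
Putting it together: bjc.tlodb.bc.
Syllable 1 is /bjc/; it ends in its nucleus with no coda, so it is open.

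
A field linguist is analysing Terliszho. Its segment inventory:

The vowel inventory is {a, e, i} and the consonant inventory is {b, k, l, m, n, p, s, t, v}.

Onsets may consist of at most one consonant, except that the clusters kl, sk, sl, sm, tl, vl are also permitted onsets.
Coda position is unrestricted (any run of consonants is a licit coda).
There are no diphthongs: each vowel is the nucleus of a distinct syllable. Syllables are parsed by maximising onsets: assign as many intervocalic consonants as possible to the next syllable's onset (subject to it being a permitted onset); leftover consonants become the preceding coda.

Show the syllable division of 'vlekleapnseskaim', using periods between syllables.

The vowels are e, e, a, e, a, i — 6 nuclei, so 6 syllables.
/e…e/ gap (V1→V2): /kl/ is a licit onset in full, so it all attaches to the next syllable.
/e…a/ gap (V2→V3): nothing intervenes; syllable break is V.V.
/a…e/ gap (V3→V4): cluster /pns/ — the longest permitted-onset suffix is /s/; onset = /s/, preceding coda = /pn/.
/e…a/ gap (V4→V5): /sk/ is a licit onset in full, so it all attaches to the next syllable.
/a…i/ gap (V5→V6): nothing intervenes; syllable break is V.V.

vle.kle.apn.se.ska.im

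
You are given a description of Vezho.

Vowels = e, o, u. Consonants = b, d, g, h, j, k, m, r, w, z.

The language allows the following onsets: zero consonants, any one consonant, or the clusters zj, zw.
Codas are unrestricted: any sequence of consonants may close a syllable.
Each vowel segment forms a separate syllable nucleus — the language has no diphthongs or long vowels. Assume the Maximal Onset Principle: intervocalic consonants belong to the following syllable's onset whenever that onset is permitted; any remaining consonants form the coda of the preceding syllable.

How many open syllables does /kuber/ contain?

The vowels are u, e — 2 nuclei, so 2 syllables.
V1 /u/ – V2 /e/: /b/ is a single consonant, so it becomes the next onset.
So the parse is ku.ber.
Classifying each syllable: /ku/ (open), /ber/ (closed).
Open syllables: 1.

1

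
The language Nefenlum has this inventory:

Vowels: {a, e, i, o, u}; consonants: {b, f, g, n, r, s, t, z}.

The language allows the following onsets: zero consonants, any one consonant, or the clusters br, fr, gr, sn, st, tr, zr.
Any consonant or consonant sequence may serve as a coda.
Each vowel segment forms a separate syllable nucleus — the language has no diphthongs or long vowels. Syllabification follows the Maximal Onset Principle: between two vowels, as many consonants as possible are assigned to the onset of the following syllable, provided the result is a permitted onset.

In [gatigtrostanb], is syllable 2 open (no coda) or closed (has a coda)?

Nuclei (vowels): a, i, o, a → 4 syllables.
σ1/σ2 boundary: /t/ → onset of the next syllable (single consonants are always licit onsets).
σ2/σ3 boundary: /gtr/; trying suffixes from longest down, /tr/ is the first permitted one, so coda /g/ | onset /tr/.
σ3/σ4 boundary: cluster /st/ — /st/ is itself a permitted onset, so the whole cluster goes right; preceding coda = ∅.
So the parse is ga.tig.tro.stanb.
Syllable 2 is /tig/ with coda /g/, so it is closed.

closed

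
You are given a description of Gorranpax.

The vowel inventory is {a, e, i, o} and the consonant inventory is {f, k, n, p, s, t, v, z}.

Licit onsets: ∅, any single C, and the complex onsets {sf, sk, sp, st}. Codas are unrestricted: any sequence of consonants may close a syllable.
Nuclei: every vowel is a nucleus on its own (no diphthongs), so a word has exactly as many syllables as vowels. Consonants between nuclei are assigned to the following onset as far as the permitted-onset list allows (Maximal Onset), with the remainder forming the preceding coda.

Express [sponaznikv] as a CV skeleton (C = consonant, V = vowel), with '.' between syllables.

Nuclei (vowels): o, a, i → 3 syllables.
Between /o/ (V1) and /a/ (V2): /n/ is a single consonant, so it becomes the next onset.
Between /a/ (V2) and /i/ (V3): /zn/ — longest licit onset from the right is /n/, leaving /z/ as coda.
So the parse is spo.naz.nikv.
Mapping each syllable to C/V: /spo/ → CCV, /naz/ → CVC, /nikv/ → CVCC.

CCV.CVC.CVCC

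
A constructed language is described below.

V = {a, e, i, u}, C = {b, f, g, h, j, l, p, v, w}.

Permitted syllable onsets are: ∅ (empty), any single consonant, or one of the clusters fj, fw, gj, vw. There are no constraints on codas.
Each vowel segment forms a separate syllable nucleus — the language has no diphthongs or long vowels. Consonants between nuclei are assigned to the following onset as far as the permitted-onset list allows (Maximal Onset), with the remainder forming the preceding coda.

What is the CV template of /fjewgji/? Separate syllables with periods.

Nuclei (vowels): e, i → 2 syllables.
V1 /e/ – V2 /i/: /wgj/ — longest licit onset from the right is /gj/, leaving /w/ as coda.
Putting it together: fjew.gji.
Mapping each syllable to C/V: /fjew/ → CCVC, /gji/ → CCV.

CCVC.CCV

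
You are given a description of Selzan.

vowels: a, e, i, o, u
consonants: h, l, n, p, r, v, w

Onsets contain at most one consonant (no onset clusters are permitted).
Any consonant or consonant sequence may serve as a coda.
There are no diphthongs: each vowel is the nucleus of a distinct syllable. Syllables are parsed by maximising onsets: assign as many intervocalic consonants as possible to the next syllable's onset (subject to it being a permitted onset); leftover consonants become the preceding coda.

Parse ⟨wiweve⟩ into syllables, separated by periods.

wi.we.ve

Vowels present: i, e, e; each is a nucleus, giving 3 syllables.
Between /i/ (V1) and /e/ (V2): /w/ is a single consonant, so it becomes the next onset.
Between /e/ (V2) and /e/ (V3): /v/ → onset of the next syllable (single consonants are always licit onsets).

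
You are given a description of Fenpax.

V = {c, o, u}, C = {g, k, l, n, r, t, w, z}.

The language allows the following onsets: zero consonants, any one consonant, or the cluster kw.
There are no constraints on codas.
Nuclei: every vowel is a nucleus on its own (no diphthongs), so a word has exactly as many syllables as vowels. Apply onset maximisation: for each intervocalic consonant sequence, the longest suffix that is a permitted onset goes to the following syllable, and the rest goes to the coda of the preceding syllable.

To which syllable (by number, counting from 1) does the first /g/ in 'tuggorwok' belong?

1

Nuclei (vowels): u, o, o → 3 syllables.
Between /u/ (V1) and /o/ (V2): /gg/ splits as /g/ + /g/ (/g/ is the longest suffix that is a licit onset).
Between /o/ (V2) and /o/ (V3): /rw/ — longest licit onset from the right is /w/, leaving /r/ as coda.
Putting it together: tug.gor.wok.
The first /g/ is in the coda of syllable 1 (/tug/).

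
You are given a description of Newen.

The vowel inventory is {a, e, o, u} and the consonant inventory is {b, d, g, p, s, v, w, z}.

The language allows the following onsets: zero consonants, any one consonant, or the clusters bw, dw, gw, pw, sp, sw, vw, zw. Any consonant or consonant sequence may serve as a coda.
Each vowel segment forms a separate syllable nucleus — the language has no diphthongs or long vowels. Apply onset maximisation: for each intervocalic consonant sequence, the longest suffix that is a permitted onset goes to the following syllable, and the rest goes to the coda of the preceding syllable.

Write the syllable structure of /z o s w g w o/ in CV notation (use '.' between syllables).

The vowels are o, o — 2 nuclei, so 2 syllables.
V1 /o/ – V2 /o/: /swgw/ — longest licit onset from the right is /gw/, leaving /sw/ as coda.
So the parse is zosw.gwo.
Mapping each syllable to C/V: /zosw/ → CVCC, /gwo/ → CCV.

CVCC.CCV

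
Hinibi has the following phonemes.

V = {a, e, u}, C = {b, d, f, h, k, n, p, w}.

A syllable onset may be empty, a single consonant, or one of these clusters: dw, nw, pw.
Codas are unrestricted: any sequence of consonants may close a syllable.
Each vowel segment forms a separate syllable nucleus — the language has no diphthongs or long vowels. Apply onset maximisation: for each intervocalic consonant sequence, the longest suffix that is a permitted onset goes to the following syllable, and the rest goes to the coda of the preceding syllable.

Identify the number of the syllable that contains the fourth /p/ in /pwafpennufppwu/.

Vowels present: a, e, u, u; each is a nucleus, giving 4 syllables.
V1 /a/ – V2 /e/: /fp/ splits as /f/ + /p/ (/p/ is the longest suffix that is a licit onset).
V2 /e/ – V3 /u/: /nn/; trying suffixes from longest down, /n/ is the first permitted one, so coda /n/ | onset /n/.
V3 /u/ – V4 /u/: /fppw/ splits as /fp/ + /pw/ (/pw/ is the longest suffix that is a licit onset).
Result: pwaf.pen.nufp.pwu.
The fourth /p/ is in the onset of syllable 4 (/pwu/).

4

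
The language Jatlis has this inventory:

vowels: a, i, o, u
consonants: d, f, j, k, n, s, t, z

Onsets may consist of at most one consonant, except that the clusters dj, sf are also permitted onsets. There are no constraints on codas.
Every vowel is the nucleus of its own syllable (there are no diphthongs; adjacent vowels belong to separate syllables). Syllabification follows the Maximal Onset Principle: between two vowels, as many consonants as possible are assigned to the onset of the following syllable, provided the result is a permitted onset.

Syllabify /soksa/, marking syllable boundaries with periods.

Nuclei (vowels): o, a → 2 syllables.
/o…a/ gap (V1→V2): cluster /ks/ — the longest permitted-onset suffix is /s/; onset = /s/, preceding coda = /k/.

sok.sa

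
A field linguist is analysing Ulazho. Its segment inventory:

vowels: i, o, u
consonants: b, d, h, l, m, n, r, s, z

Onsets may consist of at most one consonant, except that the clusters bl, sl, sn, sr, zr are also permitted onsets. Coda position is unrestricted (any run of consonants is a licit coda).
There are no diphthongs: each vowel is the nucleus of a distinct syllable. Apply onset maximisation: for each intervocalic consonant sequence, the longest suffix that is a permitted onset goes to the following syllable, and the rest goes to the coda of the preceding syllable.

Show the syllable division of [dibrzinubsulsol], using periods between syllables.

dibr.zi.nub.sul.sol

Nuclei (vowels): i, i, u, u, o → 5 syllables.
σ1/σ2 boundary: /brz/ splits as /br/ + /z/ (/z/ is the longest suffix that is a licit onset).
σ2/σ3 boundary: /n/ → onset of the next syllable (single consonants are always licit onsets).
σ3/σ4 boundary: /bs/ splits as /b/ + /s/ (/s/ is the longest suffix that is a licit onset).
σ4/σ5 boundary: /ls/ — longest licit onset from the right is /s/, leaving /l/ as coda.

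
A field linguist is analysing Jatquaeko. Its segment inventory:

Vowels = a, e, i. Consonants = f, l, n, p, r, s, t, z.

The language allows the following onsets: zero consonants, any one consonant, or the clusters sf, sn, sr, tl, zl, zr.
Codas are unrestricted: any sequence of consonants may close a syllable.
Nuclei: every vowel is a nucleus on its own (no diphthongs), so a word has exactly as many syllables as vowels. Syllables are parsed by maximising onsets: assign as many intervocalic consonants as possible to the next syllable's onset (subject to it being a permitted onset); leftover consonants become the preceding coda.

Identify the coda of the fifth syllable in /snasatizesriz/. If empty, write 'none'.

Nuclei (vowels): a, a, i, e, i → 5 syllables.
V1 /a/ – V2 /a/: /s/ → onset of the next syllable (single consonants are always licit onsets).
V2 /a/ – V3 /i/: /t/ is a single consonant, so it becomes the next onset.
V3 /i/ – V4 /e/: /z/ is a single consonant, so it becomes the next onset.
V4 /e/ – V5 /i/: /sr/ — entire cluster is a permitted onset → onset /sr/, coda ∅.
So the parse is sna.sa.ti.ze.sriz.
Syllable 5 is /sriz/: onset /sr/, nucleus /i/, coda /z/.

z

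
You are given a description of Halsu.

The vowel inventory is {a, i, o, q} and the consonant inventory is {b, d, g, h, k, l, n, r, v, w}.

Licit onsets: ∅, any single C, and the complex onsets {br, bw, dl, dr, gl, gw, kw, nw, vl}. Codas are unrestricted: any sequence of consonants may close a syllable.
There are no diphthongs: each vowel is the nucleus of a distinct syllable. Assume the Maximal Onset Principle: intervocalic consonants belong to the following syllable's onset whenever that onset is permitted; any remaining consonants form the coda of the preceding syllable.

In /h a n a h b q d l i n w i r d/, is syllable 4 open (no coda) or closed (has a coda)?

Nuclei (vowels): a, a, q, i, i → 5 syllables.
σ1/σ2 boundary: /n/ → onset of the next syllable (single consonants are always licit onsets).
σ2/σ3 boundary: /hb/ splits as /h/ + /b/ (/b/ is the longest suffix that is a licit onset).
σ3/σ4 boundary: /dl/ is a licit onset in full, so it all attaches to the next syllable.
σ4/σ5 boundary: /nw/ — entire cluster is a permitted onset → onset /nw/, coda ∅.
Syllabification: ha.nah.bq.dli.nwird.
Syllable 4 is /dli/; it ends in its nucleus with no coda, so it is open.

open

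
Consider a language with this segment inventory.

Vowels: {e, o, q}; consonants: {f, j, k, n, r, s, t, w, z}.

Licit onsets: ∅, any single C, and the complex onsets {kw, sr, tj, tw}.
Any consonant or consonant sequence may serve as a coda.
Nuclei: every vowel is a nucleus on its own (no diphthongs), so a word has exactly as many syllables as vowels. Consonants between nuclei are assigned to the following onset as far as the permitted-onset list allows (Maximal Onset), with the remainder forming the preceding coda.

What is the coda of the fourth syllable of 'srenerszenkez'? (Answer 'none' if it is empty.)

z

Nuclei (vowels): e, e, e, e → 4 syllables.
Between /e/ (V1) and /e/ (V2): /n/ → onset of the next syllable (single consonants are always licit onsets).
Between /e/ (V2) and /e/ (V3): /rsz/ splits as /rs/ + /z/ (/z/ is the longest suffix that is a licit onset).
Between /e/ (V3) and /e/ (V4): /nk/ splits as /n/ + /k/ (/k/ is the longest suffix that is a licit onset).
So the parse is sre.ners.zen.kez.
Syllable 4 is /kez/: onset /k/, nucleus /e/, coda /z/.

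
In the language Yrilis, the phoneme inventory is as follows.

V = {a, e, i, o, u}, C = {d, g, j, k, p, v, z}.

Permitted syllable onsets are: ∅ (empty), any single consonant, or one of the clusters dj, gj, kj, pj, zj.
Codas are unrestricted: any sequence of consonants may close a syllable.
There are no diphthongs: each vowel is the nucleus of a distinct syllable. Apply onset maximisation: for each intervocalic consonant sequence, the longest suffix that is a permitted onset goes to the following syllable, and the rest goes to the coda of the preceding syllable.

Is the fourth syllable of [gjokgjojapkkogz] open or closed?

closed

The vowels are o, o, a, o — 4 nuclei, so 4 syllables.
σ1/σ2 boundary: cluster /kgj/ — the longest permitted-onset suffix is /gj/; onset = /gj/, preceding coda = /k/.
σ2/σ3 boundary: /j/ → onset of the next syllable (single consonants are always licit onsets).
σ3/σ4 boundary: /pkk/ — longest licit onset from the right is /k/, leaving /pk/ as coda.
So the parse is gjok.gjo.japk.kogz.
Syllable 4 is /kogz/ with coda /gz/, so it is closed.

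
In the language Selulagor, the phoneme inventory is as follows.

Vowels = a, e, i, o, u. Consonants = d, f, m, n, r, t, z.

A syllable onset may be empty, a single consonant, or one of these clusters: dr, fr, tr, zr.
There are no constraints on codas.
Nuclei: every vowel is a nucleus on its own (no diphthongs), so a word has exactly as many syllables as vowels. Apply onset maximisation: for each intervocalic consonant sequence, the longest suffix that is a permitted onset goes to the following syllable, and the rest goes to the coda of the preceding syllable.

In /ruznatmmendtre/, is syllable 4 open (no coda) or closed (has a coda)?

open

Nuclei (vowels): u, a, e, e → 4 syllables.
σ1/σ2 boundary: /zn/; trying suffixes from longest down, /n/ is the first permitted one, so coda /z/ | onset /n/.
σ2/σ3 boundary: /tmm/ splits as /tm/ + /m/ (/m/ is the longest suffix that is a licit onset).
σ3/σ4 boundary: /ndtr/ — longest licit onset from the right is /tr/, leaving /nd/ as coda.
Syllabification: ruz.natm.mend.tre.
Syllable 4 is /tre/; it ends in its nucleus with no coda, so it is open.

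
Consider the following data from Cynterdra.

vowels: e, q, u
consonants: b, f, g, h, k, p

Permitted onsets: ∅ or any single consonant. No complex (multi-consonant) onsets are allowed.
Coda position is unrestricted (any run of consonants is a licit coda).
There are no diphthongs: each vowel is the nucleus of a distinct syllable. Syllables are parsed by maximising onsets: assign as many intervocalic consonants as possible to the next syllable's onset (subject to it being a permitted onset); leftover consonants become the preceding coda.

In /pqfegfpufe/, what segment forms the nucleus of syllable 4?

Vowels present: q, e, u, e; each is a nucleus, giving 4 syllables.
The fourth nucleus (vowel 4 from the left) is /e/.

e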